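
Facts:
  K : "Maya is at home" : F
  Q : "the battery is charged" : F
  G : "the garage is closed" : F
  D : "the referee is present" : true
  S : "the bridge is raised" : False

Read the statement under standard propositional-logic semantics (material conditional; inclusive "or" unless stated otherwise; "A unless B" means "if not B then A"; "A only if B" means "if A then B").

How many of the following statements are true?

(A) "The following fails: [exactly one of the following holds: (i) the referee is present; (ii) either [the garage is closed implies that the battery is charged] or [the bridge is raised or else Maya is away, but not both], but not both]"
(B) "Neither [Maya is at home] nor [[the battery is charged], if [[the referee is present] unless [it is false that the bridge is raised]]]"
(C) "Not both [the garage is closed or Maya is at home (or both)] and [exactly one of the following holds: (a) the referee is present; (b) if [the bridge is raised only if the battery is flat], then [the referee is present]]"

2

(A): In symbols: ¬(D ⊕ ((G → Q) ⊕ (S ⊕ ¬K)))

G → Q = F → F = T
¬K = ¬F = T
S ⊕ ¬K = F ⊕ T = T
(G → Q) ⊕ (S ⊕ ¬K) = T ⊕ T = F
D ⊕ ((G → Q) ⊕ (S ⊕ ¬K)) = T ⊕ F = T
¬(D ⊕ ((G → Q) ⊕ (S ⊕ ¬K))) = ¬T = F
So (A) is false.

(B): Formalization: K ↓ ((D ∨ ¬S) → Q)

¬S = ¬F = T
D ∨ ¬S = T ∨ T = T
(D ∨ ¬S) → Q = T → F = F
K ↓ ((D ∨ ¬S) → Q) = F ↓ F = T
Hence (B) is true.

(C): Parsed as (G ∨ K) ↑ (D ⊕ ((S → ¬Q) → D))

G ∨ K = F ∨ F = F
¬Q = ¬F = T
S → ¬Q = F → T = T
(S → ¬Q) → D = T → T = T
D ⊕ ((S → ¬Q) → D) = T ⊕ T = F
(G ∨ K) ↑ (D ⊕ ((S → ¬Q) → D)) = F ↑ F = T
So (C) is true.

2 of the 3 statements are true ((B), (C)).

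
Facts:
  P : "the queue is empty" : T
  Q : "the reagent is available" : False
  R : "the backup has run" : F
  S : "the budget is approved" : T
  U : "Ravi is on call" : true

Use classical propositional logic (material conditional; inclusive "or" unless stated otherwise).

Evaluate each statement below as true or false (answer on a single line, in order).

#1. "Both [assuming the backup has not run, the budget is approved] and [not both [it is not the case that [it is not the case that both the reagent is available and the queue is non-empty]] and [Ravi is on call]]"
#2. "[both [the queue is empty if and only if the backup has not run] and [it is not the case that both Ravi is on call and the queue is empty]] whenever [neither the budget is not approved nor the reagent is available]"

#1 True / #2 False

#1: Parsed as (¬R → S) ∧ (¬(Q ↑ ¬P) ↑ U)

¬R = ¬F = T
¬R → S = T → T = T
¬P = ¬T = F
Q ↑ ¬P = F ↑ F = T
¬(Q ↑ ¬P) = ¬T = F
¬(Q ↑ ¬P) ↑ U = F ↑ T = T
(¬R → S) ∧ (¬(Q ↑ ¬P) ↑ U) = T ∧ T = T
Hence #1 is true.

#2: In symbols: (¬S ↓ Q) → ((P ↔ ¬R) ∧ (U ↑ P))

¬S = ¬T = F
¬S ↓ Q = F ↓ F = T
¬R = ¬F = T
P ↔ ¬R = T ↔ T = T
U ↑ P = T ↑ T = F
(P ↔ ¬R) ∧ (U ↑ P) = T ∧ F = F
(¬S ↓ Q) → ((P ↔ ¬R) ∧ (U ↑ P)) = T → F = F
Thus #2 is false.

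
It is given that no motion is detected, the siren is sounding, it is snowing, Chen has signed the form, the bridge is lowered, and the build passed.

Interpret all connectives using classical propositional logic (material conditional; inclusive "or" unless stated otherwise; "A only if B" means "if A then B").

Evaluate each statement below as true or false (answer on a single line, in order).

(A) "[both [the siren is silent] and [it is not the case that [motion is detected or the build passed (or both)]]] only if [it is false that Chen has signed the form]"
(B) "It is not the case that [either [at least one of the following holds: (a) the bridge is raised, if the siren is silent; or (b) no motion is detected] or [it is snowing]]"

(A) T / (B) F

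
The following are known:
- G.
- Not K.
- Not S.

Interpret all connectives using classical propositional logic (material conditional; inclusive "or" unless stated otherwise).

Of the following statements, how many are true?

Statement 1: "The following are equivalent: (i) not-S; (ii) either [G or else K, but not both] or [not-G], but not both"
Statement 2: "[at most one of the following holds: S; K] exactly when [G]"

Statement 1: In symbols: not S iff ((G xor K) xor not G)

not S = not False = True
G xor K = True xor False = True
not G = not True = False
(G xor K) xor not G = True xor False = True
not S iff ((G xor K) xor not G) = True iff True = True
Hence Statement 1 is true.

Statement 2: Parsed as (S nand K) iff G

S nand K = False nand False = True
(S nand K) iff G = True iff True = True
Thus Statement 2 is true.

Count: 2.

2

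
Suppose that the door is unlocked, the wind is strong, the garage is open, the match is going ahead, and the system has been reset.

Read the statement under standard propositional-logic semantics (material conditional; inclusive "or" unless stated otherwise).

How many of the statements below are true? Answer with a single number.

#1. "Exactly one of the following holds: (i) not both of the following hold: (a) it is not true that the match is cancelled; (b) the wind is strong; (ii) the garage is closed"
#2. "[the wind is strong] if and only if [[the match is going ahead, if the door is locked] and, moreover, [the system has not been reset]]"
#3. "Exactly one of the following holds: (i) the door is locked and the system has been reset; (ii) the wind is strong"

1

Let G = "the match is cancelled" (F), D = "the wind is strong" (T), U = "the garage is closed" (F), N = "the door is locked" (F), H = "the system has been reset" (T).

#1: Formalization: (¬G ↑ D) ⊕ U

¬G = ¬F = T
¬G ↑ D = T ↑ T = F
(¬G ↑ D) ⊕ U = F ⊕ F = F
Thus #1 is false.

#2: In symbols: D ↔ ((N → ¬G) ∧ ¬H)

¬G = ¬F = T
N → ¬G = F → T = T
¬H = ¬T = F
(N → ¬G) ∧ ¬H = T ∧ F = F
D ↔ ((N → ¬G) ∧ ¬H) = T ↔ F = F
So #2 is false.

#3: Formalization: (N ∧ H) ⊕ D

N ∧ H = F ∧ T = F
(N ∧ H) ⊕ D = F ⊕ T = T
So #3 is true.

Count: 1.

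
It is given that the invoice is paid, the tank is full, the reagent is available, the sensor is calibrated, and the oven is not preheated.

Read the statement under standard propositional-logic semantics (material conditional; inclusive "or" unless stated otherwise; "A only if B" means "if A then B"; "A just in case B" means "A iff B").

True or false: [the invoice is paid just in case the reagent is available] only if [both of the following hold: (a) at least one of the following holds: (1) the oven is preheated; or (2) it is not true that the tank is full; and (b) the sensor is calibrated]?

Let D = "the invoice is paid" (True), G = "the reagent is available" (True), S = "the oven is preheated" (False), N = "the tank is full" (True), K = "the sensor is calibrated" (True).
Formalization: (D iff G) -> ((S or not N) and K)

D iff G = True iff True = True
not N = not True = False
S or not N = False or False = False
(S or not N) and K = False and True = False
(D iff G) -> ((S or not N) and K) = True -> False = False

False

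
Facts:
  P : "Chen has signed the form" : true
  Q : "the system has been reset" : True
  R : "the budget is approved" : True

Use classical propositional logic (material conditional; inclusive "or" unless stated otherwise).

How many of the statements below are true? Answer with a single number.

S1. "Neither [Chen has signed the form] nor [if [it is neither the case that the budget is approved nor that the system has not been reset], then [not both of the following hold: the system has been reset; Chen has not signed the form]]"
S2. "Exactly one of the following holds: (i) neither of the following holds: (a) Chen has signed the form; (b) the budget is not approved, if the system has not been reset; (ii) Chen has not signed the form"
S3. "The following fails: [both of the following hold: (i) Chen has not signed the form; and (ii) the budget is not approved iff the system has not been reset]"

1

S1: In symbols: P ↓ ((R ↓ ¬Q) → (Q ↑ ¬P))

¬Q = ¬T = F
R ↓ ¬Q = T ↓ F = F
¬P = ¬T = F
Q ↑ ¬P = T ↑ F = T
(R ↓ ¬Q) → (Q ↑ ¬P) = F → T = T
P ↓ ((R ↓ ¬Q) → (Q ↑ ¬P)) = T ↓ T = F
Thus S1 is false.

S2: Formalization: (P ↓ (¬Q → ¬R)) ⊕ ¬P

¬Q = ¬T = F
¬R = ¬T = F
¬Q → ¬R = F → F = T
P ↓ (¬Q → ¬R) = T ↓ T = F
¬P = ¬T = F
(P ↓ (¬Q → ¬R)) ⊕ ¬P = F ⊕ F = F
Hence S2 is false.

S3: Parsed as ¬(¬P ∧ (¬R ↔ ¬Q))

¬P = ¬T = F
¬R = ¬T = F
¬Q = ¬T = F
¬R ↔ ¬Q = F ↔ F = T
¬P ∧ (¬R ↔ ¬Q) = F ∧ T = F
¬(¬P ∧ (¬R ↔ ¬Q)) = ¬F = T
Hence S3 is true.

1 of the 3 statements is true.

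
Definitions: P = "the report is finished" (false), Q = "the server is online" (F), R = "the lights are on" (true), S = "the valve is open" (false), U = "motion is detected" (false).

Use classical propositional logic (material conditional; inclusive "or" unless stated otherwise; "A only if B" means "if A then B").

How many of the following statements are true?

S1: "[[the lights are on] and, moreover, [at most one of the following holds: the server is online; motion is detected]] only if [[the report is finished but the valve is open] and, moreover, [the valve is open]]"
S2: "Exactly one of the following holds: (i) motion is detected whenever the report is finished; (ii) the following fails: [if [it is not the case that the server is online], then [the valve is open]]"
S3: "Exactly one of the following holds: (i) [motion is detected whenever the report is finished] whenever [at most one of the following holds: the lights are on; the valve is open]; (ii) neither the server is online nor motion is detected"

0

S1: Formalization: (R ∧ (Q ↑ U)) → ((P ∧ S) ∧ S)

Q ↑ U = F ↑ F = T
R ∧ (Q ↑ U) = T ∧ T = T
P ∧ S = F ∧ F = F
(P ∧ S) ∧ S = F ∧ F = F
(R ∧ (Q ↑ U)) → ((P ∧ S) ∧ S) = T → F = F
Thus S1 is false.

S2: Formalization: (P → U) ⊕ ¬(¬Q → S)

P → U = F → F = T
¬Q = ¬F = T
¬Q → S = T → F = F
¬(¬Q → S) = ¬F = T
(P → U) ⊕ ¬(¬Q → S) = T ⊕ T = F
So S2 is false.

S3: This is ((R ↑ S) → (P → U)) ⊕ (Q ↓ U).

R ↑ S = T ↑ F = T
P → U = F → F = T
(R ↑ S) → (P → U) = T → T = T
Q ↓ U = F ↓ F = T
((R ↑ S) → (P → U)) ⊕ (Q ↓ U) = T ⊕ T = F
Hence S3 is false.

0 of the 3 statements are true (none).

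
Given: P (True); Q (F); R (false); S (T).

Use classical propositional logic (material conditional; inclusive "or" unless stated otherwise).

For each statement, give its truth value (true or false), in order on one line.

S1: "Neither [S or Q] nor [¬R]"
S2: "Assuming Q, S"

S1: Formalization: (S | Q) nor ~R

S | Q = T | F = T
~R = ~F = T
(S | Q) nor ~R = T nor T = F
Thus S1 is false.

S2: This is Q -> S.

Q -> S = F -> T = T
Thus S2 is true.

S1 False, S2 True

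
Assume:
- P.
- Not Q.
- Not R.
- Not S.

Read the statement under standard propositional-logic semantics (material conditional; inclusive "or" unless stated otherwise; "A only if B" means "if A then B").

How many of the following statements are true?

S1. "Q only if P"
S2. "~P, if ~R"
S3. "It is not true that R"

2

S1: This is Q → P.

Q → P = F → T = T
Hence S1 is true.

S2: Formalization: ¬R → ¬P

¬R = ¬F = T
¬P = ¬T = F
¬R → ¬P = T → F = F
So S2 is false.

S3: Formalization: ¬R

¬R = ¬F = T
Hence S3 is true.

Count: 2.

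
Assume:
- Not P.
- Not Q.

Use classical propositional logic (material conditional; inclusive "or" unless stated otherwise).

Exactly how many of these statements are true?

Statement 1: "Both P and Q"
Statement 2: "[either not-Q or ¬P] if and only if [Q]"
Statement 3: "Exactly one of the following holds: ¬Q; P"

1

Statement 1: This is P & Q.

P & Q = F & F = F
Hence Statement 1 is false.

Statement 2: Parsed as (~Q | ~P) <-> Q

~Q = ~F = T
~P = ~F = T
~Q | ~P = T | T = T
(~Q | ~P) <-> Q = T <-> F = F
So Statement 2 is false.

Statement 3: This is ~Q xor P.

~Q = ~F = T
~Q xor P = T xor F = T
Hence Statement 3 is true.

1 of the 3 statements is true (Statement 3).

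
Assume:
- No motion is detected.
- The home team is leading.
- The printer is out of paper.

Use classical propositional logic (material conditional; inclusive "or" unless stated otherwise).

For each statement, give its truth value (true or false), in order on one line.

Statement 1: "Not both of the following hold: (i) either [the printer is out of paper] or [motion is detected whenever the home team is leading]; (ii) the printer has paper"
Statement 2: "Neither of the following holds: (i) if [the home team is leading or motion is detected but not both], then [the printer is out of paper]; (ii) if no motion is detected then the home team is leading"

Statement 1 True, Statement 2 False

Let R = "the printer has paper" (False), Q = "the home team is leading" (True), P = "motion is detected" (False).

Statement 1: This is (not R or (Q -> P)) nand R.

not R = not False = True
Q -> P = True -> False = False
not R or (Q -> P) = True or False = True
(not R or (Q -> P)) nand R = True nand False = True
Thus Statement 1 is true.

Statement 2: Parsed as ((Q xor P) -> not R) nor (not P -> Q)

Q xor P = True xor False = True
not R = not False = True
(Q xor P) -> not R = True -> True = True
not P = not False = True
not P -> Q = True -> True = True
((Q xor P) -> not R) nor (not P -> Q) = True nor True = False
Thus Statement 2 is false.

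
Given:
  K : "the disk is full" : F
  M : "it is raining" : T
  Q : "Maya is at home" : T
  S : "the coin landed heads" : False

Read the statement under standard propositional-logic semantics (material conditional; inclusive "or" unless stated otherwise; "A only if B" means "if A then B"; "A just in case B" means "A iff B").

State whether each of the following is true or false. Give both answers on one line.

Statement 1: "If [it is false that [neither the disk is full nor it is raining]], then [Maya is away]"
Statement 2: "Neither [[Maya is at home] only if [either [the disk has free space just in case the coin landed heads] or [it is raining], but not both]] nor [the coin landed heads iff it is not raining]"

Statement 1: Parsed as ~(K nor M) -> ~Q

K nor M = F nor T = F
~(K nor M) = ~F = T
~Q = ~T = F
~(K nor M) -> ~Q = T -> F = F
Hence Statement 1 is false.

Statement 2: Formalization: (Q -> ((~K <-> S) xor M)) nor (S <-> ~M)

~K = ~F = T
~K <-> S = T <-> F = F
(~K <-> S) xor M = F xor T = T
Q -> ((~K <-> S) xor M) = T -> T = T
~M = ~T = F
S <-> ~M = F <-> F = T
(Q -> ((~K <-> S) xor M)) nor (S <-> ~M) = T nor T = F
So Statement 2 is false.

Statement 1 false, Statement 2 false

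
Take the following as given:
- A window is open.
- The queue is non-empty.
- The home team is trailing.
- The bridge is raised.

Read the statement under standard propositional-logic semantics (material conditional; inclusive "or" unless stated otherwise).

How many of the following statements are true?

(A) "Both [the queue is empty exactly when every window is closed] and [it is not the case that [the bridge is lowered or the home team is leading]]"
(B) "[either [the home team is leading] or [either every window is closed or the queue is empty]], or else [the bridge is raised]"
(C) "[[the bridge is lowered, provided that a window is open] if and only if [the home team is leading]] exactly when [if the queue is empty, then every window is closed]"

3

Let H = "the queue is empty" (F), U = "a window is open" (T), W = "the bridge is raised" (T), N = "the home team is leading" (F).

(A): In symbols: (H <-> ~U) & ~(~W | N)

~U = ~T = F
H <-> ~U = F <-> F = T
~W = ~T = F
~W | N = F | F = F
~(~W | N) = ~F = T
(H <-> ~U) & ~(~W | N) = T & T = T
Thus (A) is true.

(B): Parsed as (N | (~U | H)) | W

~U = ~T = F
~U | H = F | F = F
N | (~U | H) = F | F = F
(N | (~U | H)) | W = F | T = T
So (B) is true.

(C): In symbols: ((U -> ~W) <-> N) <-> (H -> ~U)

~W = ~T = F
U -> ~W = T -> F = F
(U -> ~W) <-> N = F <-> F = T
~U = ~T = F
H -> ~U = F -> F = T
((U -> ~W) <-> N) <-> (H -> ~U) = T <-> T = T
So (C) is true.

3 of the 3 statements are true.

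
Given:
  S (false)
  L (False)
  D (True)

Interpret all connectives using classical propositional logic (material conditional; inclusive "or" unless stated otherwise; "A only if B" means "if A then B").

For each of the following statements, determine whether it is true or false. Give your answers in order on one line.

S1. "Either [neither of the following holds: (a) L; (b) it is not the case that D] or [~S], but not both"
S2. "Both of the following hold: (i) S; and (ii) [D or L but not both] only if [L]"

S1 False, S2 False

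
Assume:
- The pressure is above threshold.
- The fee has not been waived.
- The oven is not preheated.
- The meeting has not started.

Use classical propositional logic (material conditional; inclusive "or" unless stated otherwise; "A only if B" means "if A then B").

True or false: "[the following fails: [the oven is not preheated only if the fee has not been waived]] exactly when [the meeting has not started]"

Let R = "the oven is preheated" (F), Q = "the fee has been waived" (F), S = "the meeting has started" (F).
In symbols: ¬(¬R → ¬Q) ↔ ¬S

¬R = ¬F = T
¬Q = ¬F = T
¬R → ¬Q = T → T = T
¬(¬R → ¬Q) = ¬T = F
¬S = ¬F = T
¬(¬R → ¬Q) ↔ ¬S = F ↔ T = F

False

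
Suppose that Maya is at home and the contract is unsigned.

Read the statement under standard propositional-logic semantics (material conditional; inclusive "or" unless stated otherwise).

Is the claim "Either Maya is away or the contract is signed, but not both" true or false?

Let R = "Maya is at home" (True), S = "the contract is signed" (False).
Parsed as not R xor S

not R = not True = False
not R xor S = False xor False = False

The statement is false.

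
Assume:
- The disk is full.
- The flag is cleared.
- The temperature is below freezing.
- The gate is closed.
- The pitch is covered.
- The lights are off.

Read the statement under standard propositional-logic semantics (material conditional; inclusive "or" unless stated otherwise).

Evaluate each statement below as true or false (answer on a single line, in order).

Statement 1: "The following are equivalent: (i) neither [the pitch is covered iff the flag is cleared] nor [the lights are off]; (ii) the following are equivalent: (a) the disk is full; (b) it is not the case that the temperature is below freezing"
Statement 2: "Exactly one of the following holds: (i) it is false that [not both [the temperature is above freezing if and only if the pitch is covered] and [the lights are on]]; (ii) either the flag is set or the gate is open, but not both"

Statement 1 T; Statement 2 F

Let U = "the pitch is covered" (True), Q = "the flag is set" (False), V = "the lights are on" (False), P = "the disk is full" (True), R = "the temperature is below freezing" (True), S = "the gate is open" (False).

Statement 1: Formalization: ((U iff not Q) nor not V) iff (P iff not R)

not Q = not False = True
U iff not Q = True iff True = True
not V = not False = True
(U iff not Q) nor not V = True nor True = False
not R = not True = False
P iff not R = True iff False = False
((U iff not Q) nor not V) iff (P iff not R) = False iff False = True
Thus Statement 1 is true.

Statement 2: Formalization: not ((not R iff U) nand V) xor (Q xor S)

not R = not True = False
not R iff U = False iff True = False
(not R iff U) nand V = False nand False = True
not ((not R iff U) nand V) = not True = False
Q xor S = False xor False = False
not ((not R iff U) nand V) xor (Q xor S) = False xor False = False
Thus Statement 2 is false.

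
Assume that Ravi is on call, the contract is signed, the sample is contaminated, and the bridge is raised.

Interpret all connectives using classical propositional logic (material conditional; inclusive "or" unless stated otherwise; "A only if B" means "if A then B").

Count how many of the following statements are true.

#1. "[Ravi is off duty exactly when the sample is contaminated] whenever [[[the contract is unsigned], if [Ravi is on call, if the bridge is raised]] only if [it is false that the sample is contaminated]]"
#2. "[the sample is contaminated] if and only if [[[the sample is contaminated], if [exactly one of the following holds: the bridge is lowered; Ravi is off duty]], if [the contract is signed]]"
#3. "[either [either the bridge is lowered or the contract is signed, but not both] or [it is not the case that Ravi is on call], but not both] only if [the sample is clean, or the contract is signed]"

Let D = "the bridge is raised" (True), K = "Ravi is on call" (True), N = "the contract is signed" (True), H = "the sample is contaminated" (True).

#1: This is (((D -> K) -> not N) -> not H) -> (not K iff H).

D -> K = True -> True = True
not N = not True = False
(D -> K) -> not N = True -> False = False
not H = not True = False
((D -> K) -> not N) -> not H = False -> False = True
not K = not True = False
not K iff H = False iff True = False
(((D -> K) -> not N) -> not H) -> (not K iff H) = True -> False = False
So #1 is false.

#2: Formalization: H iff (N -> ((not D xor not K) -> H))

not D = not True = False
not K = not True = False
not D xor not K = False xor False = False
(not D xor not K) -> H = False -> True = True
N -> ((not D xor not K) -> H) = True -> True = True
H iff (N -> ((not D xor not K) -> H)) = True iff True = True
Thus #2 is true.

#3: Formalization: ((not D xor N) xor not K) -> (not H or N)

not D = not True = False
not D xor N = False xor True = True
not K = not True = False
(not D xor N) xor not K = True xor False = True
not H = not True = False
not H or N = False or True = True
((not D xor N) xor not K) -> (not H or N) = True -> True = True
So #3 is true.

2 of the 3 statements are true (#2, #3).

2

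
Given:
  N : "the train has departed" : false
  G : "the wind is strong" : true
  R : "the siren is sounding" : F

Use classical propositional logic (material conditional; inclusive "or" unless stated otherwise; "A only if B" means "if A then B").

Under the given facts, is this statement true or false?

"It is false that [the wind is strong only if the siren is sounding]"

Values: G=T, R=F.
Parsed as ¬(G → R)

G → R = T → F = F
¬(G → R) = ¬F = T

True.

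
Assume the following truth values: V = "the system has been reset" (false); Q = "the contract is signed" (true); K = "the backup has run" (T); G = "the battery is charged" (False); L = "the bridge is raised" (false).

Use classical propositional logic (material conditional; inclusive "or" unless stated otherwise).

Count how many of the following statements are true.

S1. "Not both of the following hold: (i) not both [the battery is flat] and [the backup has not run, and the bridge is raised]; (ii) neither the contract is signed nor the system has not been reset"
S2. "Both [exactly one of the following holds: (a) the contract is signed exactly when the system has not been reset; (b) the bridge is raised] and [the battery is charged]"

1

S1: In symbols: (~G nand (~K & L)) nand (Q nor ~V)

~G = ~F = T
~K = ~T = F
~K & L = F & F = F
~G nand (~K & L) = T nand F = T
~V = ~F = T
Q nor ~V = T nor T = F
(~G nand (~K & L)) nand (Q nor ~V) = T nand F = T
Thus S1 is true.

S2: In symbols: ((Q <-> ~V) xor L) & G

~V = ~F = T
Q <-> ~V = T <-> T = T
(Q <-> ~V) xor L = T xor F = T
((Q <-> ~V) xor L) & G = T & F = F
Thus S2 is false.

True statements: 1 (S1).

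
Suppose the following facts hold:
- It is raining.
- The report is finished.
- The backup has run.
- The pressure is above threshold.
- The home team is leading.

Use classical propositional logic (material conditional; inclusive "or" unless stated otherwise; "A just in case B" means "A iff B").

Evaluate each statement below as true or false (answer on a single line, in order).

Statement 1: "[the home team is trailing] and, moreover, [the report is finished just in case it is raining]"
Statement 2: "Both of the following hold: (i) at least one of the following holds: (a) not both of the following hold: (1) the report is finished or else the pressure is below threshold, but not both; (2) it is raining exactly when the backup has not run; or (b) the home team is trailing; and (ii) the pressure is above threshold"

Let U = "the home team is leading" (T), Q = "the report is finished" (T), P = "it is raining" (T), S = "the pressure is above threshold" (T), R = "the backup has run" (T).

Statement 1: This is ¬U ∧ (Q ↔ P).

¬U = ¬T = F
Q ↔ P = T ↔ T = T
¬U ∧ (Q ↔ P) = F ∧ T = F
Hence Statement 1 is false.

Statement 2: Formalization: (((Q ⊕ ¬S) ↑ (P ↔ ¬R)) ∨ ¬U) ∧ S

¬S = ¬T = F
Q ⊕ ¬S = T ⊕ F = T
¬R = ¬T = F
P ↔ ¬R = T ↔ F = F
(Q ⊕ ¬S) ↑ (P ↔ ¬R) = T ↑ F = T
¬U = ¬T = F
((Q ⊕ ¬S) ↑ (P ↔ ¬R)) ∨ ¬U = T ∨ F = T
(((Q ⊕ ¬S) ↑ (P ↔ ¬R)) ∨ ¬U) ∧ S = T ∧ T = T
Thus Statement 2 is true.

Statement 1 False; Statement 2 True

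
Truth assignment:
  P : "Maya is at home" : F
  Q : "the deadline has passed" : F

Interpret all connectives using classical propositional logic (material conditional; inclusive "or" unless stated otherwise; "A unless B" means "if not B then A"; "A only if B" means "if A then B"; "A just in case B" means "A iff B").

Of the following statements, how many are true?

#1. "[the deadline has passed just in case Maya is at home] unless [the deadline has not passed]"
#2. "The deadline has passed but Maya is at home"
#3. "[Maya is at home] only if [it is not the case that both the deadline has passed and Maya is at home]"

2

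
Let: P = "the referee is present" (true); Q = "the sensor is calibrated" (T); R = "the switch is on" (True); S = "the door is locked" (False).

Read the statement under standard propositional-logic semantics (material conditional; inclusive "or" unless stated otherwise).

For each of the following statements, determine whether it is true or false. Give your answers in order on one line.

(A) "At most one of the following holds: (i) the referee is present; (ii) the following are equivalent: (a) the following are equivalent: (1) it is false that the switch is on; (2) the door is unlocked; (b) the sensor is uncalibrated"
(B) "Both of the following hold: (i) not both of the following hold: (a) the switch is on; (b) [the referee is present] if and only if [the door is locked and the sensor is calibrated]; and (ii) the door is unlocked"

(A): Formalization: P nand ((not R iff not S) iff not Q)

not R = not True = False
not S = not False = True
not R iff not S = False iff True = False
not Q = not True = False
(not R iff not S) iff not Q = False iff False = True
P nand ((not R iff not S) iff not Q) = True nand True = False
Thus (A) is false.

(B): In symbols: (R nand (P iff (S and Q))) and not S

S and Q = False and True = False
P iff (S and Q) = True iff False = False
R nand (P iff (S and Q)) = True nand False = True
not S = not False = True
(R nand (P iff (S and Q))) and not S = True and True = True
So (B) is true.

(A) False, (B) True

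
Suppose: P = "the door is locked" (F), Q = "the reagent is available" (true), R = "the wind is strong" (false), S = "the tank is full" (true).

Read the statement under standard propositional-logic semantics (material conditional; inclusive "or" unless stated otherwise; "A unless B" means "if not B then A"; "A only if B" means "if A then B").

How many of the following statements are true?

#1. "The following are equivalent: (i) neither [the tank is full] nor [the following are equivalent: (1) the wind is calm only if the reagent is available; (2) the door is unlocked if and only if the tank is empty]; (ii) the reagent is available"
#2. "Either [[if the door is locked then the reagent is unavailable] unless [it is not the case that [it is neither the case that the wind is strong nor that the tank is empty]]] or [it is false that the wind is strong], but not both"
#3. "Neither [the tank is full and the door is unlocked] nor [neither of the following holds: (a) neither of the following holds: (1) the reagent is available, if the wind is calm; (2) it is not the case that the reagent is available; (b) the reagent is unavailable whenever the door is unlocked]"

0

#1: This is (S nor ((~R -> Q) <-> (~P <-> ~S))) <-> Q.

~R = ~F = T
~R -> Q = T -> T = T
~P = ~F = T
~S = ~T = F
~P <-> ~S = T <-> F = F
(~R -> Q) <-> (~P <-> ~S) = T <-> F = F
S nor ((~R -> Q) <-> (~P <-> ~S)) = T nor F = F
(S nor ((~R -> Q) <-> (~P <-> ~S))) <-> Q = F <-> T = F
Thus #1 is false.

#2: Formalization: ((P -> ~Q) | ~(R nor ~S)) xor ~R

~Q = ~T = F
P -> ~Q = F -> F = T
~S = ~T = F
R nor ~S = F nor F = T
~(R nor ~S) = ~T = F
(P -> ~Q) | ~(R nor ~S) = T | F = T
~R = ~F = T
((P -> ~Q) | ~(R nor ~S)) xor ~R = T xor T = F
Hence #2 is false.

#3: Formalization: (S & ~P) nor (((~R -> Q) nor ~Q) nor (~P -> ~Q))

~P = ~F = T
S & ~P = T & T = T
~R = ~F = T
~R -> Q = T -> T = T
~Q = ~T = F
(~R -> Q) nor ~Q = T nor F = F
~P = ~F = T
~Q = ~T = F
~P -> ~Q = T -> F = F
((~R -> Q) nor ~Q) nor (~P -> ~Q) = F nor F = T
(S & ~P) nor (((~R -> Q) nor ~Q) nor (~P -> ~Q)) = T nor T = F
Thus #3 is false.

True statements: 0 (none).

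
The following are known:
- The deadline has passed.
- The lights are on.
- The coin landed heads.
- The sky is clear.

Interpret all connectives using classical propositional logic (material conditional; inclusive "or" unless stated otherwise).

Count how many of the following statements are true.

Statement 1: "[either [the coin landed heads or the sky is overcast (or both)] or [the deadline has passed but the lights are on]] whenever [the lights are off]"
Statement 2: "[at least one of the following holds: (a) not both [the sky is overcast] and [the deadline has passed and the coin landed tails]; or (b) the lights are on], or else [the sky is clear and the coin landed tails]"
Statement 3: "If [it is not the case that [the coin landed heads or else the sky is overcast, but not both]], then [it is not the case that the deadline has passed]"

3

Let Q = "the lights are on" (T), R = "the coin landed heads" (T), S = "the sky is overcast" (F), P = "the deadline has passed" (T).

Statement 1: In symbols: ~Q -> ((R | S) | (P & Q))

~Q = ~T = F
R | S = T | F = T
P & Q = T & T = T
(R | S) | (P & Q) = T | T = T
~Q -> ((R | S) | (P & Q)) = F -> T = T
Hence Statement 1 is true.

Statement 2: This is ((S nand (P & ~R)) | Q) | (~S & ~R).

~R = ~T = F
P & ~R = T & F = F
S nand (P & ~R) = F nand F = T
(S nand (P & ~R)) | Q = T | T = T
~S = ~F = T
~R = ~T = F
~S & ~R = T & F = F
((S nand (P & ~R)) | Q) | (~S & ~R) = T | F = T
Thus Statement 2 is true.

Statement 3: Formalization: ~(R xor S) -> ~P

R xor S = T xor F = T
~(R xor S) = ~T = F
~P = ~T = F
~(R xor S) -> ~P = F -> F = T
So Statement 3 is true.

Count: 3.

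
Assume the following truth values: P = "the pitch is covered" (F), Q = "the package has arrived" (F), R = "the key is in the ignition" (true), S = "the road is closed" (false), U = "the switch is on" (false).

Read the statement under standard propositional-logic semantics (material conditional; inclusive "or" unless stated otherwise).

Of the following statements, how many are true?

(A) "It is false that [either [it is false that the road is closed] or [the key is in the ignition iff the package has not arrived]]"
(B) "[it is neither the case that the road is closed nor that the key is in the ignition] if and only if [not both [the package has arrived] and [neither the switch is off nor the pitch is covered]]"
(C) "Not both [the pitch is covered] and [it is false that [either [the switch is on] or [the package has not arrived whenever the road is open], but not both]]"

1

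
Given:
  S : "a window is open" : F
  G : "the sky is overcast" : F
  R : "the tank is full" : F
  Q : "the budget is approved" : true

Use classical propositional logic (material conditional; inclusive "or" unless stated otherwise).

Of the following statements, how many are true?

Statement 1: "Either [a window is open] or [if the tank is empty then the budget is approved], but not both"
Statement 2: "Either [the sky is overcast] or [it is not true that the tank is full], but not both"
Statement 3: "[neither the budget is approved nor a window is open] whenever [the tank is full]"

Statement 1: This is S ⊕ (¬R → Q).

¬R = ¬F = T
¬R → Q = T → T = T
S ⊕ (¬R → Q) = F ⊕ T = T
So Statement 1 is true.

Statement 2: Parsed as G ⊕ ¬R

¬R = ¬F = T
G ⊕ ¬R = F ⊕ T = T
Thus Statement 2 is true.

Statement 3: Formalization: R → (Q ↓ S)

Q ↓ S = T ↓ F = F
R → (Q ↓ S) = F → F = T
Hence Statement 3 is true.

3 of the 3 statements are true (Statement 1, Statement 2, Statement 3).

3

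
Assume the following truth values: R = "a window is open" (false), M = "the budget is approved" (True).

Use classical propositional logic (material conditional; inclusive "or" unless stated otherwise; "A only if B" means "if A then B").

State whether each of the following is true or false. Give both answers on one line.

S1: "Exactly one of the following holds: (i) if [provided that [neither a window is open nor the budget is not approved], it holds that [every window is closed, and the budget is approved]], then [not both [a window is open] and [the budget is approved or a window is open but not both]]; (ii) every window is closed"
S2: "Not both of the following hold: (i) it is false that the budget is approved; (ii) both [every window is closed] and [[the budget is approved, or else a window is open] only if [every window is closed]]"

S1 False, S2 True

S1: Parsed as (((R ↓ ¬M) → (¬R ∧ M)) → (R ↑ (M ⊕ R))) ⊕ ¬R

¬M = ¬T = F
R ↓ ¬M = F ↓ F = T
¬R = ¬F = T
¬R ∧ M = T ∧ T = T
(R ↓ ¬M) → (¬R ∧ M) = T → T = T
M ⊕ R = T ⊕ F = T
R ↑ (M ⊕ R) = F ↑ T = T
((R ↓ ¬M) → (¬R ∧ M)) → (R ↑ (M ⊕ R)) = T → T = T
¬R = ¬F = T
(((R ↓ ¬M) → (¬R ∧ M)) → (R ↑ (M ⊕ R))) ⊕ ¬R = T ⊕ T = F
Thus S1 is false.

S2: Parsed as ¬M ↑ (¬R ∧ ((M ∨ R) → ¬R))

¬M = ¬T = F
¬R = ¬F = T
M ∨ R = T ∨ F = T
¬R = ¬F = T
(M ∨ R) → ¬R = T → T = T
¬R ∧ ((M ∨ R) → ¬R) = T ∧ T = T
¬M ↑ (¬R ∧ ((M ∨ R) → ¬R)) = F ↑ T = T
So S2 is true.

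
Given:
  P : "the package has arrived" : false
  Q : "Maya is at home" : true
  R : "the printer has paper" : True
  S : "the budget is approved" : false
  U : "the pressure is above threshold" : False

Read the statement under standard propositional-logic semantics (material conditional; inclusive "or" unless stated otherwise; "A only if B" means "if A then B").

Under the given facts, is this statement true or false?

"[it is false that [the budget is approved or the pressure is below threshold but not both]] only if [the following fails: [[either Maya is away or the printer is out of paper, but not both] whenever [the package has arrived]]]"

Formalization: ¬(S ⊕ ¬U) → ¬(P → (¬Q ⊕ ¬R))

¬U = ¬F = T
S ⊕ ¬U = F ⊕ T = T
¬(S ⊕ ¬U) = ¬T = F
¬Q = ¬T = F
¬R = ¬T = F
¬Q ⊕ ¬R = F ⊕ F = F
P → (¬Q ⊕ ¬R) = F → F = T
¬(P → (¬Q ⊕ ¬R)) = ¬T = F
¬(S ⊕ ¬U) → ¬(P → (¬Q ⊕ ¬R)) = F → F = T

The statement is true.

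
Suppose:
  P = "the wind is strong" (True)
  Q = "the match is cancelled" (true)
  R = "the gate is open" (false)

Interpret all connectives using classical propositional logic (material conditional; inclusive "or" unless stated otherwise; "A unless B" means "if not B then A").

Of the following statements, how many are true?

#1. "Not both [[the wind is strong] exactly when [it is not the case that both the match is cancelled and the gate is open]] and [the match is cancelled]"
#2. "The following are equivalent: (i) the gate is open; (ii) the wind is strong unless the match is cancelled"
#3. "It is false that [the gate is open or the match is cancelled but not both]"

0

#1: In symbols: (P ↔ (Q ↑ R)) ↑ Q

Q ↑ R = T ↑ F = T
P ↔ (Q ↑ R) = T ↔ T = T
(P ↔ (Q ↑ R)) ↑ Q = T ↑ T = F
So #1 is false.

#2: This is R ↔ (P ∨ Q).

P ∨ Q = T ∨ T = T
R ↔ (P ∨ Q) = F ↔ T = F
So #2 is false.

#3: Formalization: ¬(R ⊕ Q)

R ⊕ Q = F ⊕ T = T
¬(R ⊕ Q) = ¬T = F
Hence #3 is false.

0 of the 3 statements are true (none).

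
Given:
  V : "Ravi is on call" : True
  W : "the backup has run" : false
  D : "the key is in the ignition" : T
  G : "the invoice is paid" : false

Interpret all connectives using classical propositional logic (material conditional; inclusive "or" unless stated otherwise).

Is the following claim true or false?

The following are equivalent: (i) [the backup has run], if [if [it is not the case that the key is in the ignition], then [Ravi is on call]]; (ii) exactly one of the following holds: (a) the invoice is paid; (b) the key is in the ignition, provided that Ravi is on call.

The statement is false.

In symbols: ((¬D → V) → W) ↔ (G ⊕ (V → D))

¬D = ¬T = F
¬D → V = F → T = T
(¬D → V) → W = T → F = F
V → D = T → T = T
G ⊕ (V → D) = F ⊕ T = T
((¬D → V) → W) ↔ (G ⊕ (V → D)) = F ↔ T = F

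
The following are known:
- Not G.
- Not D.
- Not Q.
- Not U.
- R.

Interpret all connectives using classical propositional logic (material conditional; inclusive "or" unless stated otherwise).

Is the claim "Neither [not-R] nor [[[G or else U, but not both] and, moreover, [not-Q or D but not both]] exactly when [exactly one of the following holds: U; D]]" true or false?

The statement is false.

Formalization: ¬R ↓ (((G ⊕ U) ∧ (¬Q ⊕ D)) ↔ (U ⊕ D))

¬R = ¬T = F
G ⊕ U = F ⊕ F = F
¬Q = ¬F = T
¬Q ⊕ D = T ⊕ F = T
(G ⊕ U) ∧ (¬Q ⊕ D) = F ∧ T = F
U ⊕ D = F ⊕ F = F
((G ⊕ U) ∧ (¬Q ⊕ D)) ↔ (U ⊕ D) = F ↔ F = T
¬R ↓ (((G ⊕ U) ∧ (¬Q ⊕ D)) ↔ (U ⊕ D)) = F ↓ T = F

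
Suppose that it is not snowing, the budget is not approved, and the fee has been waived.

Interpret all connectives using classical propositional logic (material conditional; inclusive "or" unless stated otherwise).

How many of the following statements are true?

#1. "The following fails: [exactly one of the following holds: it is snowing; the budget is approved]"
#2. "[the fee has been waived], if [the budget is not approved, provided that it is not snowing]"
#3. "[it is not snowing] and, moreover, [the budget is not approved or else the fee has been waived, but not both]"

Let P = "it is snowing" (F), Q = "the budget is approved" (F), R = "the fee has been waived" (T).

#1: Formalization: ~(P xor Q)

P xor Q = F xor F = F
~(P xor Q) = ~F = T
Hence #1 is true.

#2: Formalization: (~P -> ~Q) -> R

~P = ~F = T
~Q = ~F = T
~P -> ~Q = T -> T = T
(~P -> ~Q) -> R = T -> T = T
Thus #2 is true.

#3: This is ~P & (~Q xor R).

~P = ~F = T
~Q = ~F = T
~Q xor R = T xor T = F
~P & (~Q xor R) = T & F = F
Hence #3 is false.

2 of the 3 statements are true (#1, #2).

2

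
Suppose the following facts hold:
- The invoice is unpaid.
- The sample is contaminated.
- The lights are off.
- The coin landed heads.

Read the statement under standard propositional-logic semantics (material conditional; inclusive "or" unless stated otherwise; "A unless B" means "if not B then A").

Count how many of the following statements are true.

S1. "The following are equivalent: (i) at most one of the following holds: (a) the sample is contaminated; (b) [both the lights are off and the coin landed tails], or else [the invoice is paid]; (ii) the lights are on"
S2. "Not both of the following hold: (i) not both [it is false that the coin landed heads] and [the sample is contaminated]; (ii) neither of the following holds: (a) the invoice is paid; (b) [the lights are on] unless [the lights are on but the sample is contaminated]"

0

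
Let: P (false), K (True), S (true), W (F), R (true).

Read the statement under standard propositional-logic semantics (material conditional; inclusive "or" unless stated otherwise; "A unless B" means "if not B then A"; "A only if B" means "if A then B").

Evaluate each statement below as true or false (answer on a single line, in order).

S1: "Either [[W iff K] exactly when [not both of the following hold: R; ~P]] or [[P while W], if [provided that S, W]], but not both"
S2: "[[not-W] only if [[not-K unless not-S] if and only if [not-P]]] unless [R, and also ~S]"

S1 F; S2 F

S1: This is ((W <-> K) <-> (R nand ~P)) xor ((S -> W) -> (P & W)).

W <-> K = F <-> T = F
~P = ~F = T
R nand ~P = T nand T = F
(W <-> K) <-> (R nand ~P) = F <-> F = T
S -> W = T -> F = F
P & W = F & F = F
(S -> W) -> (P & W) = F -> F = T
((W <-> K) <-> (R nand ~P)) xor ((S -> W) -> (P & W)) = T xor T = F
So S1 is false.

S2: Formalization: (~W -> ((~K | ~S) <-> ~P)) | (R & ~S)

~W = ~F = T
~K = ~T = F
~S = ~T = F
~K | ~S = F | F = F
~P = ~F = T
(~K | ~S) <-> ~P = F <-> T = F
~W -> ((~K | ~S) <-> ~P) = T -> F = F
~S = ~T = F
R & ~S = T & F = F
(~W -> ((~K | ~S) <-> ~P)) | (R & ~S) = F | F = F
Thus S2 is false.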